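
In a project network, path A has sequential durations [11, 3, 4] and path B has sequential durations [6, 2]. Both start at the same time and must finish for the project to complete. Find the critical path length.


Path A total = 11 + 3 + 4 = 18
Path B total = 6 + 2 = 8
Critical path = longest path = max(18, 8) = 18

18


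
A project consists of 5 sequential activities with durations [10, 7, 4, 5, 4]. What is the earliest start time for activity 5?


Activity 5 starts after activities 1 through 4 complete.
Predecessor durations: [10, 7, 4, 5]
ES = 10 + 7 + 4 + 5 = 26

26


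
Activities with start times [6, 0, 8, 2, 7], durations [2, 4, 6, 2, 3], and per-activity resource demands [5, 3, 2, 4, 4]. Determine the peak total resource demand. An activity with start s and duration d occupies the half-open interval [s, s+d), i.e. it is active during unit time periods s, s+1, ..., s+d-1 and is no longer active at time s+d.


Each activity i is active on [start_i, start_i + duration_i).
Compute total resource usage per time slot:
  t=0: active resources = [3], total = 3
  t=1: active resources = [3], total = 3
  t=2: active resources = [3, 4], total = 7
  t=3: active resources = [3, 4], total = 7
  t=4: active resources = [], total = 0
  t=5: active resources = [], total = 0
  t=6: active resources = [5], total = 5
  t=7: active resources = [5, 4], total = 9
  t=8: active resources = [2, 4], total = 6
  t=9: active resources = [2, 4], total = 6
  t=10: active resources = [2], total = 2
  t=11: active resources = [2], total = 2
  t=12: active resources = [2], total = 2
  t=13: active resources = [2], total = 2
Peak resource demand = 9

9


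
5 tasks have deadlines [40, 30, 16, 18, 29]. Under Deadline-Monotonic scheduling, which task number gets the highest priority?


Sort tasks by relative deadline (ascending):
  Task 3: deadline = 16
  Task 4: deadline = 18
  Task 5: deadline = 29
  Task 2: deadline = 30
  Task 1: deadline = 40
Priority order (highest first): [3, 4, 5, 2, 1]
Highest priority task = 3

3


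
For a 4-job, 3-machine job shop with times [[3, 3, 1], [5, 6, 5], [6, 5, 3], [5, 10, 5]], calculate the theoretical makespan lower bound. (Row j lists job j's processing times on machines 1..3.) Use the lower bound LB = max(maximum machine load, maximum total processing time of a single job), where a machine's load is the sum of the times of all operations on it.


Machine loads:
  Machine 1: 3 + 5 + 6 + 5 = 19
  Machine 2: 3 + 6 + 5 + 10 = 24
  Machine 3: 1 + 5 + 3 + 5 = 14
Max machine load = 24
Job totals:
  Job 1: 7
  Job 2: 16
  Job 3: 14
  Job 4: 20
Max job total = 20
Lower bound = max(24, 20) = 24

24


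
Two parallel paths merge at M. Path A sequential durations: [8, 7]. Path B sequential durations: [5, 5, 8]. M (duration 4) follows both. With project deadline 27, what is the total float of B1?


Forward pass: ES(B1) = sum of predecessors on chain B = 0
EF = ES + duration = 0 + 5 = 5
Backward pass: LF(M) = deadline = 27; LS(M) = 27 - 4 = 23
LF(B1) = LS(M) - sum(successors on chain B) = 23 - 13 = 10
LS = LF - duration = 10 - 5 = 5
Total float = LS - ES = 5 - 0 = 5

5


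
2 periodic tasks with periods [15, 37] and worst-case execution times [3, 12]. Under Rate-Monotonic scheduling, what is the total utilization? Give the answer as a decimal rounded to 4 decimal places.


Compute individual utilizations (exact fractions):
  Task 1: C/T = 3/15 = 1/5 (approx. 0.2)
  Task 2: C/T = 12/37 (approx. 0.3243)
Total utilization U = 1/5 + 12/37 = 97/185
Rounded to 4 decimal places: U = 0.5243
RM (Liu & Layland) bound for 2 tasks = 0.828427; compare with U = 97/185 (approx. 0.524324)
U <= bound, so schedulable by RM sufficient condition.

0.5243


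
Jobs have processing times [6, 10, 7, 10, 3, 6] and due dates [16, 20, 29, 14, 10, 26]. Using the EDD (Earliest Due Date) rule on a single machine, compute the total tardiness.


Sort by due date (EDD order): [(3, 10), (10, 14), (6, 16), (10, 20), (6, 26), (7, 29)]
Compute completion times and tardiness:
  Job 1: p=3, d=10, C=3, tardiness=max(0,3-10)=0
  Job 2: p=10, d=14, C=13, tardiness=max(0,13-14)=0
  Job 3: p=6, d=16, C=19, tardiness=max(0,19-16)=3
  Job 4: p=10, d=20, C=29, tardiness=max(0,29-20)=9
  Job 5: p=6, d=26, C=35, tardiness=max(0,35-26)=9
  Job 6: p=7, d=29, C=42, tardiness=max(0,42-29)=13
Total tardiness = 34

34


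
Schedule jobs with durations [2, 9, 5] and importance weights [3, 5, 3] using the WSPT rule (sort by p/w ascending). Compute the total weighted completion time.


Compute p/w ratios and sort ascending (WSPT): [(2, 3), (5, 3), (9, 5)]
Compute weighted completion times:
  Job (p=2,w=3): C=2, w*C=3*2=6
  Job (p=5,w=3): C=7, w*C=3*7=21
  Job (p=9,w=5): C=16, w*C=5*16=80
Total weighted completion time = 107

107


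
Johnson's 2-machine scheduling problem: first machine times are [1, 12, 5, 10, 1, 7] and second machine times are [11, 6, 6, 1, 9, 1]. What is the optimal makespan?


Apply Johnson's rule:
  Group 1 (a <= b): [(1, 1, 11), (5, 1, 9), (3, 5, 6)]
  Group 2 (a > b): [(2, 12, 6), (4, 10, 1), (6, 7, 1)]
Optimal job order: [1, 5, 3, 2, 4, 6]
Schedule:
  Job 1: M1 done at 1, M2 done at 12
  Job 5: M1 done at 2, M2 done at 21
  Job 3: M1 done at 7, M2 done at 27
  Job 2: M1 done at 19, M2 done at 33
  Job 4: M1 done at 29, M2 done at 34
  Job 6: M1 done at 36, M2 done at 37
Makespan = 37

37


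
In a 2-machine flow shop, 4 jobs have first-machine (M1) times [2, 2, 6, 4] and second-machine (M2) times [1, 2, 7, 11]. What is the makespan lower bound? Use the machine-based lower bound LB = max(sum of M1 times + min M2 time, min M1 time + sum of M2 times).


LB1 = sum(M1 times) + min(M2 times) = 14 + 1 = 15
LB2 = min(M1 times) + sum(M2 times) = 2 + 21 = 23
Lower bound = max(LB1, LB2) = max(15, 23) = 23

23


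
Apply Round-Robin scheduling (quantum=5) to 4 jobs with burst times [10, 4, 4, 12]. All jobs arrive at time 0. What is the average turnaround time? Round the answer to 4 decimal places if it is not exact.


Time quantum = 5
Execution trace:
  J1 runs 5 units, time = 5
  J2 runs 4 units, time = 9
  J3 runs 4 units, time = 13
  J4 runs 5 units, time = 18
  J1 runs 5 units, time = 23
  J4 runs 5 units, time = 28
  J4 runs 2 units, time = 30
Finish times: [23, 9, 13, 30]
Average turnaround = 75/4 = 18.75

18.75


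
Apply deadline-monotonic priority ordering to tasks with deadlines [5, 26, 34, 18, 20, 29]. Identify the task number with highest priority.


Sort tasks by relative deadline (ascending):
  Task 1: deadline = 5
  Task 4: deadline = 18
  Task 5: deadline = 20
  Task 2: deadline = 26
  Task 6: deadline = 29
  Task 3: deadline = 34
Priority order (highest first): [1, 4, 5, 2, 6, 3]
Highest priority task = 1

1


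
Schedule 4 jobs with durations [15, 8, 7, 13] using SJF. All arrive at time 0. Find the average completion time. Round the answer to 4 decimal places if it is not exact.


SJF order (ascending): [7, 8, 13, 15]
Completion times:
  Job 1: burst=7, C=7
  Job 2: burst=8, C=15
  Job 3: burst=13, C=28
  Job 4: burst=15, C=43
Average completion = 93/4 = 23.25

23.25


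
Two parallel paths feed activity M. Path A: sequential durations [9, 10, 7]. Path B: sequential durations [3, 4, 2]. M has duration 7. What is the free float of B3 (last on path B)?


ES(B3) = sum of predecessors on chain B = 7
EF(B3) = ES + duration = 7 + 2 = 9
Successor of B3 is M. ES(M) = max(sum(A), sum(B)) = max(26, 9) = 26
Free float = ES(successor) - EF(current) = 26 - 9 = 17

17


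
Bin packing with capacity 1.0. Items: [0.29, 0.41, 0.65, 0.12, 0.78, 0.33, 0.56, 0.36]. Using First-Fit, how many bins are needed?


Place items sequentially using First-Fit:
  Item 0.29 -> new Bin 1
  Item 0.41 -> Bin 1 (now 0.7)
  Item 0.65 -> new Bin 2
  Item 0.12 -> Bin 1 (now 0.82)
  Item 0.78 -> new Bin 3
  Item 0.33 -> Bin 2 (now 0.98)
  Item 0.56 -> new Bin 4
  Item 0.36 -> Bin 4 (now 0.92)
Total bins used = 4

4


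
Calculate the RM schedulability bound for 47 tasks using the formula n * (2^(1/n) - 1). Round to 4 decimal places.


Compute 2^(1/47) = 1.0148570979
Subtract 1: 1.0148570979 - 1 = 0.0148570979
Multiply by n: 47 * 0.0148570979 = 0.6982836013
Round to 4 dp: 0.6983

0.6983


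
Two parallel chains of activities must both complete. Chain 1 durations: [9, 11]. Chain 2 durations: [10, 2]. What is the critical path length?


Path A total = 9 + 11 = 20
Path B total = 10 + 2 = 12
Critical path = longest path = max(20, 12) = 20

20


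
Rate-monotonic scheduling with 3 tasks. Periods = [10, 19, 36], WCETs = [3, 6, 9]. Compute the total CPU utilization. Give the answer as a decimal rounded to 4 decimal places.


Compute individual utilizations (exact fractions):
  Task 1: C/T = 3/10 (approx. 0.3)
  Task 2: C/T = 6/19 (approx. 0.3158)
  Task 3: C/T = 9/36 = 1/4 (approx. 0.25)
Total utilization U = 3/10 + 6/19 + 1/4 = 329/380
Rounded to 4 decimal places: U = 0.8658
RM (Liu & Layland) bound for 3 tasks = 0.779763; compare with U = 329/380 (approx. 0.865789)
bound < U <= 1, so the RM sufficient condition is not met (inconclusive; an exact test such as response-time analysis is needed).

0.8658


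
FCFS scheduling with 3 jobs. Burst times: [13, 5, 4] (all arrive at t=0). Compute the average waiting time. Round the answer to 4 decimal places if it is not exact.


FCFS order (as given): [13, 5, 4]
Waiting times:
  Job 1: wait = 0
  Job 2: wait = 13
  Job 3: wait = 18
Sum of waiting times = 31
Average waiting time = 31/3 = 10.3333

10.3333


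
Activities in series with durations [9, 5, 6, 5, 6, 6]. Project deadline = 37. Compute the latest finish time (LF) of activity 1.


LF(activity 1) = deadline - sum of successor durations
Successors: activities 2 through 6 with durations [5, 6, 5, 6, 6]
Sum of successor durations = 28
LF = 37 - 28 = 9

9


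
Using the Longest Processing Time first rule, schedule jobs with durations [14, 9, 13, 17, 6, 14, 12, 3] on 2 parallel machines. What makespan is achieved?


Sort jobs in decreasing order (LPT): [17, 14, 14, 13, 12, 9, 6, 3]
Assign each job to the least loaded machine:
  Machine 1: jobs [17, 13, 9, 6], load = 45
  Machine 2: jobs [14, 14, 12, 3], load = 43
Makespan = max load = 45

45


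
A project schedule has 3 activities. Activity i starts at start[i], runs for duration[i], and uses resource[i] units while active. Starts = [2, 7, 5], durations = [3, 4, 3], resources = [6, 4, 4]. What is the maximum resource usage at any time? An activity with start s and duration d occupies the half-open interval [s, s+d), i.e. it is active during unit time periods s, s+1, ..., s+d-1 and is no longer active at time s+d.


Each activity i is active on [start_i, start_i + duration_i).
Compute total resource usage per time slot:
  t=0: active resources = [], total = 0
  t=1: active resources = [], total = 0
  t=2: active resources = [6], total = 6
  t=3: active resources = [6], total = 6
  t=4: active resources = [6], total = 6
  t=5: active resources = [4], total = 4
  t=6: active resources = [4], total = 4
  t=7: active resources = [4, 4], total = 8
  t=8: active resources = [4], total = 4
  t=9: active resources = [4], total = 4
  t=10: active resources = [4], total = 4
Peak resource demand = 8

8


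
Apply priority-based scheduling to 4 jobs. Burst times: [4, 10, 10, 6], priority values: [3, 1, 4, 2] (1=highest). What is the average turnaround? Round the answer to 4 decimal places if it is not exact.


Sort by priority (ascending = highest first):
Order: [(1, 10), (2, 6), (3, 4), (4, 10)]
Completion times:
  Priority 1, burst=10, C=10
  Priority 2, burst=6, C=16
  Priority 3, burst=4, C=20
  Priority 4, burst=10, C=30
Average turnaround = 76/4 = 19.0

19.0


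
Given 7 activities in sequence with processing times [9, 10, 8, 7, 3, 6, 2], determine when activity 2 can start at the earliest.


Activity 2 starts after activities 1 through 1 complete.
Predecessor durations: [9]
ES = 9 = 9

9


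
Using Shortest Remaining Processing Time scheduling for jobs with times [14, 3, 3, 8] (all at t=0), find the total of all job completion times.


Since all jobs arrive at t=0, SRPT equals SPT ordering.
SPT order: [3, 3, 8, 14]
Completion times:
  Job 1: p=3, C=3
  Job 2: p=3, C=6
  Job 3: p=8, C=14
  Job 4: p=14, C=28
Total completion time = 3 + 6 + 14 + 28 = 51

51


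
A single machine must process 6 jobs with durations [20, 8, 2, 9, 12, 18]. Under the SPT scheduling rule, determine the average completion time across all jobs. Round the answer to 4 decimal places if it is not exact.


Sort jobs by processing time (SPT order): [2, 8, 9, 12, 18, 20]
Compute completion times sequentially:
  Job 1: processing = 2, completes at 2
  Job 2: processing = 8, completes at 10
  Job 3: processing = 9, completes at 19
  Job 4: processing = 12, completes at 31
  Job 5: processing = 18, completes at 49
  Job 6: processing = 20, completes at 69
Sum of completion times = 180
Average completion time = 180/6 = 30.0

30.0


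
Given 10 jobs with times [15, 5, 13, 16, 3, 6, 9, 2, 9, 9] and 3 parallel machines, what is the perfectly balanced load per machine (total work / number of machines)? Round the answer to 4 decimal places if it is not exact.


Total processing time = 15 + 5 + 13 + 16 + 3 + 6 + 9 + 2 + 9 + 9 = 87
Number of machines = 3
Ideal balanced load = 87 / 3 = 29.0

29.0


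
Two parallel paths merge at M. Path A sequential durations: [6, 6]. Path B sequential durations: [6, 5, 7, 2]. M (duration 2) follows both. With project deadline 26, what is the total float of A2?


Forward pass: ES(A2) = sum of predecessors on chain A = 6
EF = ES + duration = 6 + 6 = 12
Backward pass: LF(M) = deadline = 26; LS(M) = 26 - 2 = 24
LF(A2) = LS(M) - sum(successors on chain A) = 24 - 0 = 24
LS = LF - duration = 24 - 6 = 18
Total float = LS - ES = 18 - 6 = 12

12


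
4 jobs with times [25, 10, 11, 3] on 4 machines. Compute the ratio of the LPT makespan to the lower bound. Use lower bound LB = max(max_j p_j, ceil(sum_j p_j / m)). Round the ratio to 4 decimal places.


LPT order: [25, 11, 10, 3]
Machine loads after assignment: [25, 11, 10, 3]
LPT makespan = 25
Lower bound = max(max_job, ceil(total/4)) = max(25, 13) = 25
Ratio = 25 / 25 = 1.0

1.0


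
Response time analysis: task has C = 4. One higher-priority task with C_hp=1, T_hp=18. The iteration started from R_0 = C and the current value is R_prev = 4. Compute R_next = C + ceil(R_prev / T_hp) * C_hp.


R_next = C + ceil(R_prev / T_hp) * C_hp
ceil(4 / 18) = ceil(0.2222) = 1
Interference = 1 * 1 = 1
R_next = 4 + 1 = 5

5


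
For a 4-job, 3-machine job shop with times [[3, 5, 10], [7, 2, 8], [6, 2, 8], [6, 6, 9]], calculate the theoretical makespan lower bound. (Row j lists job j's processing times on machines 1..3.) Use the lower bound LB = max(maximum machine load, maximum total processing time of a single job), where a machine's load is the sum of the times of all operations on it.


Machine loads:
  Machine 1: 3 + 7 + 6 + 6 = 22
  Machine 2: 5 + 2 + 2 + 6 = 15
  Machine 3: 10 + 8 + 8 + 9 = 35
Max machine load = 35
Job totals:
  Job 1: 18
  Job 2: 17
  Job 3: 16
  Job 4: 21
Max job total = 21
Lower bound = max(35, 21) = 35

35


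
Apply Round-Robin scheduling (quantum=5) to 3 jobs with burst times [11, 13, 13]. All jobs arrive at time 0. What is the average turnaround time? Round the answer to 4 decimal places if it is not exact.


Time quantum = 5
Execution trace:
  J1 runs 5 units, time = 5
  J2 runs 5 units, time = 10
  J3 runs 5 units, time = 15
  J1 runs 5 units, time = 20
  J2 runs 5 units, time = 25
  J3 runs 5 units, time = 30
  J1 runs 1 units, time = 31
  J2 runs 3 units, time = 34
  J3 runs 3 units, time = 37
Finish times: [31, 34, 37]
Average turnaround = 102/3 = 34.0

34.0


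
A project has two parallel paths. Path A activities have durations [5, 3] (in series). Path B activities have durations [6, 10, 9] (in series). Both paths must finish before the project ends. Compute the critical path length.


Path A total = 5 + 3 = 8
Path B total = 6 + 10 + 9 = 25
Critical path = longest path = max(8, 25) = 25

25


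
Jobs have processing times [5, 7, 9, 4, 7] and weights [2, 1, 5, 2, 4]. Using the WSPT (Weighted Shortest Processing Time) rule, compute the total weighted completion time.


Compute p/w ratios and sort ascending (WSPT): [(7, 4), (9, 5), (4, 2), (5, 2), (7, 1)]
Compute weighted completion times:
  Job (p=7,w=4): C=7, w*C=4*7=28
  Job (p=9,w=5): C=16, w*C=5*16=80
  Job (p=4,w=2): C=20, w*C=2*20=40
  Job (p=5,w=2): C=25, w*C=2*25=50
  Job (p=7,w=1): C=32, w*C=1*32=32
Total weighted completion time = 230

230


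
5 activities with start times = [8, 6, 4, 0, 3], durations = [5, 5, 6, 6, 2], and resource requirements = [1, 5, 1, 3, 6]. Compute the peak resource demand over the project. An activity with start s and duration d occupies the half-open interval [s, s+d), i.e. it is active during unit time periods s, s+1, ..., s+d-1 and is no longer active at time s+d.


Each activity i is active on [start_i, start_i + duration_i).
Compute total resource usage per time slot:
  t=0: active resources = [3], total = 3
  t=1: active resources = [3], total = 3
  t=2: active resources = [3], total = 3
  t=3: active resources = [3, 6], total = 9
  t=4: active resources = [1, 3, 6], total = 10
  t=5: active resources = [1, 3], total = 4
  t=6: active resources = [5, 1], total = 6
  t=7: active resources = [5, 1], total = 6
  t=8: active resources = [1, 5, 1], total = 7
  t=9: active resources = [1, 5, 1], total = 7
  t=10: active resources = [1, 5], total = 6
  t=11: active resources = [1], total = 1
  t=12: active resources = [1], total = 1
Peak resource demand = 10

10


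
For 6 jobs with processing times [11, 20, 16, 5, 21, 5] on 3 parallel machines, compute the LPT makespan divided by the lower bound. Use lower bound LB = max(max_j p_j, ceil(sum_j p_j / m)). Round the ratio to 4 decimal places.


LPT order: [21, 20, 16, 11, 5, 5]
Machine loads after assignment: [26, 25, 27]
LPT makespan = 27
Lower bound = max(max_job, ceil(total/3)) = max(21, 26) = 26
Ratio = 27 / 26 = 1.0385

1.0385


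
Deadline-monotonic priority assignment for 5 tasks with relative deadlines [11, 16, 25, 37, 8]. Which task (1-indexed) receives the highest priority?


Sort tasks by relative deadline (ascending):
  Task 5: deadline = 8
  Task 1: deadline = 11
  Task 2: deadline = 16
  Task 3: deadline = 25
  Task 4: deadline = 37
Priority order (highest first): [5, 1, 2, 3, 4]
Highest priority task = 5

5


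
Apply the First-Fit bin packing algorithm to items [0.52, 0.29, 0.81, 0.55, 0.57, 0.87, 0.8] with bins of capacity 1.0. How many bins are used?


Place items sequentially using First-Fit:
  Item 0.52 -> new Bin 1
  Item 0.29 -> Bin 1 (now 0.81)
  Item 0.81 -> new Bin 2
  Item 0.55 -> new Bin 3
  Item 0.57 -> new Bin 4
  Item 0.87 -> new Bin 5
  Item 0.8 -> new Bin 6
Total bins used = 6

6


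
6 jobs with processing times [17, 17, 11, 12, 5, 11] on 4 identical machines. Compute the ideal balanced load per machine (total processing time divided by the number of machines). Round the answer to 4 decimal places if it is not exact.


Total processing time = 17 + 17 + 11 + 12 + 5 + 11 = 73
Number of machines = 4
Ideal balanced load = 73 / 4 = 18.25

18.25


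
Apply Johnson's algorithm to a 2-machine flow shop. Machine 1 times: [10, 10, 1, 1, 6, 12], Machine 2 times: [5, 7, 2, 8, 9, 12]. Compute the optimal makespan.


Apply Johnson's rule:
  Group 1 (a <= b): [(3, 1, 2), (4, 1, 8), (5, 6, 9), (6, 12, 12)]
  Group 2 (a > b): [(2, 10, 7), (1, 10, 5)]
Optimal job order: [3, 4, 5, 6, 2, 1]
Schedule:
  Job 3: M1 done at 1, M2 done at 3
  Job 4: M1 done at 2, M2 done at 11
  Job 5: M1 done at 8, M2 done at 20
  Job 6: M1 done at 20, M2 done at 32
  Job 2: M1 done at 30, M2 done at 39
  Job 1: M1 done at 40, M2 done at 45
Makespan = 45

45


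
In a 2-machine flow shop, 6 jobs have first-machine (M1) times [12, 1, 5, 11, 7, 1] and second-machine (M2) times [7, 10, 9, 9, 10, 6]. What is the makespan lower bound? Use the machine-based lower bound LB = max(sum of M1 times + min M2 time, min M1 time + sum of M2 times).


LB1 = sum(M1 times) + min(M2 times) = 37 + 6 = 43
LB2 = min(M1 times) + sum(M2 times) = 1 + 51 = 52
Lower bound = max(LB1, LB2) = max(43, 52) = 52

52


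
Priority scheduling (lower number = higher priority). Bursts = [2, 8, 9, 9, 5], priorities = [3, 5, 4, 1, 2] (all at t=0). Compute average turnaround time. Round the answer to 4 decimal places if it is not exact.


Sort by priority (ascending = highest first):
Order: [(1, 9), (2, 5), (3, 2), (4, 9), (5, 8)]
Completion times:
  Priority 1, burst=9, C=9
  Priority 2, burst=5, C=14
  Priority 3, burst=2, C=16
  Priority 4, burst=9, C=25
  Priority 5, burst=8, C=33
Average turnaround = 97/5 = 19.4

19.4


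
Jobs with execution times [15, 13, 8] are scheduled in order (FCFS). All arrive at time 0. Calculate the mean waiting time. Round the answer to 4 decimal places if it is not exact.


FCFS order (as given): [15, 13, 8]
Waiting times:
  Job 1: wait = 0
  Job 2: wait = 15
  Job 3: wait = 28
Sum of waiting times = 43
Average waiting time = 43/3 = 14.3333

14.3333


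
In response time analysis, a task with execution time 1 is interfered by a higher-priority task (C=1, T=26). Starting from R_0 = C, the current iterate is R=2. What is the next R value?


R_next = C + ceil(R_prev / T_hp) * C_hp
ceil(2 / 26) = ceil(0.0769) = 1
Interference = 1 * 1 = 1
R_next = 1 + 1 = 2
R_next = R_prev, so the iteration has converged (response time = 2).

2


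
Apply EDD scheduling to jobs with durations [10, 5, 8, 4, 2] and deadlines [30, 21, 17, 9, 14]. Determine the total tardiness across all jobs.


Sort by due date (EDD order): [(4, 9), (2, 14), (8, 17), (5, 21), (10, 30)]
Compute completion times and tardiness:
  Job 1: p=4, d=9, C=4, tardiness=max(0,4-9)=0
  Job 2: p=2, d=14, C=6, tardiness=max(0,6-14)=0
  Job 3: p=8, d=17, C=14, tardiness=max(0,14-17)=0
  Job 4: p=5, d=21, C=19, tardiness=max(0,19-21)=0
  Job 5: p=10, d=30, C=29, tardiness=max(0,29-30)=0
Total tardiness = 0

0


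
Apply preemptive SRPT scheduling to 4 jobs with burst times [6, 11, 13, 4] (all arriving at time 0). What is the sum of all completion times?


Since all jobs arrive at t=0, SRPT equals SPT ordering.
SPT order: [4, 6, 11, 13]
Completion times:
  Job 1: p=4, C=4
  Job 2: p=6, C=10
  Job 3: p=11, C=21
  Job 4: p=13, C=34
Total completion time = 4 + 10 + 21 + 34 = 69

69


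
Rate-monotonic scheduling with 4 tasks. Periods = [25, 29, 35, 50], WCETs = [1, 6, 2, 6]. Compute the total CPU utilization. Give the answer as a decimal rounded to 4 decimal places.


Compute individual utilizations (exact fractions):
  Task 1: C/T = 1/25 (approx. 0.04)
  Task 2: C/T = 6/29 (approx. 0.2069)
  Task 3: C/T = 2/35 (approx. 0.0571)
  Task 4: C/T = 6/50 = 3/25 (approx. 0.12)
Total utilization U = 1/25 + 6/29 + 2/35 + 3/25 = 2152/5075
Rounded to 4 decimal places: U = 0.4240
RM (Liu & Layland) bound for 4 tasks = 0.756828; compare with U = 2152/5075 (approx. 0.424039)
U <= bound, so schedulable by RM sufficient condition.

0.4240


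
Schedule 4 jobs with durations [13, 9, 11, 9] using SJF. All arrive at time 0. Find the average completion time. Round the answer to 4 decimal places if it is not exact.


SJF order (ascending): [9, 9, 11, 13]
Completion times:
  Job 1: burst=9, C=9
  Job 2: burst=9, C=18
  Job 3: burst=11, C=29
  Job 4: burst=13, C=42
Average completion = 98/4 = 24.5

24.5


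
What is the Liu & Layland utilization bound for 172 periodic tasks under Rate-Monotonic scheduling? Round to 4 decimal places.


Compute 2^(1/172) = 1.0040380565
Subtract 1: 1.0040380565 - 1 = 0.0040380565
Multiply by n: 172 * 0.0040380565 = 0.6945457180
Round to 4 dp: 0.6945

0.6945


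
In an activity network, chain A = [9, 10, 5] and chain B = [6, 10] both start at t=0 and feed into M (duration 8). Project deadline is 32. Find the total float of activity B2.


Forward pass: ES(B2) = sum of predecessors on chain B = 6
EF = ES + duration = 6 + 10 = 16
Backward pass: LF(M) = deadline = 32; LS(M) = 32 - 8 = 24
LF(B2) = LS(M) - sum(successors on chain B) = 24 - 0 = 24
LS = LF - duration = 24 - 10 = 14
Total float = LS - ES = 14 - 6 = 8

8


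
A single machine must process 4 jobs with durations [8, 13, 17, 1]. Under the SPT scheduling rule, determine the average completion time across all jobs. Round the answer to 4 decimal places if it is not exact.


Sort jobs by processing time (SPT order): [1, 8, 13, 17]
Compute completion times sequentially:
  Job 1: processing = 1, completes at 1
  Job 2: processing = 8, completes at 9
  Job 3: processing = 13, completes at 22
  Job 4: processing = 17, completes at 39
Sum of completion times = 71
Average completion time = 71/4 = 17.75

17.75


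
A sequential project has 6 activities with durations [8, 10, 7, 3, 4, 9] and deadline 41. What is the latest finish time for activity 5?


LF(activity 5) = deadline - sum of successor durations
Successors: activities 6 through 6 with durations [9]
Sum of successor durations = 9
LF = 41 - 9 = 32

32


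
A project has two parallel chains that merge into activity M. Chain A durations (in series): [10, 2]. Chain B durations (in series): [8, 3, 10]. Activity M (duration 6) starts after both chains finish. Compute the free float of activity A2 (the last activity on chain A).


ES(A2) = sum of predecessors on chain A = 10
EF(A2) = ES + duration = 10 + 2 = 12
Successor of A2 is M. ES(M) = max(sum(A), sum(B)) = max(12, 21) = 21
Free float = ES(successor) - EF(current) = 21 - 12 = 9

9


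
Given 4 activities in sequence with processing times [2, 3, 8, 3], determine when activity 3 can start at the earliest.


Activity 3 starts after activities 1 through 2 complete.
Predecessor durations: [2, 3]
ES = 2 + 3 = 5

5


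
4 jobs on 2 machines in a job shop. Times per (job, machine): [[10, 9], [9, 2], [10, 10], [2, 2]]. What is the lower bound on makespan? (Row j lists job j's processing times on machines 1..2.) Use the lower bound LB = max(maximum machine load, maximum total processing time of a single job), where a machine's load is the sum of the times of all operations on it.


Machine loads:
  Machine 1: 10 + 9 + 10 + 2 = 31
  Machine 2: 9 + 2 + 10 + 2 = 23
Max machine load = 31
Job totals:
  Job 1: 19
  Job 2: 11
  Job 3: 20
  Job 4: 4
Max job total = 20
Lower bound = max(31, 20) = 31

31


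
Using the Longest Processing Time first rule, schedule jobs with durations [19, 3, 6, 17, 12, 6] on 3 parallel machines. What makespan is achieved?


Sort jobs in decreasing order (LPT): [19, 17, 12, 6, 6, 3]
Assign each job to the least loaded machine:
  Machine 1: jobs [19], load = 19
  Machine 2: jobs [17, 6], load = 23
  Machine 3: jobs [12, 6, 3], load = 21
Makespan = max load = 23

23


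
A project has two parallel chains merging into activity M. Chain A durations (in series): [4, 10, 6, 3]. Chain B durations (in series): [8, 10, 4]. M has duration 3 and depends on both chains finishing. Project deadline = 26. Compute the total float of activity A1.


Forward pass: ES(A1) = sum of predecessors on chain A = 0
EF = ES + duration = 0 + 4 = 4
Backward pass: LF(M) = deadline = 26; LS(M) = 26 - 3 = 23
LF(A1) = LS(M) - sum(successors on chain A) = 23 - 19 = 4
LS = LF - duration = 4 - 4 = 0
Total float = LS - ES = 0 - 0 = 0

0


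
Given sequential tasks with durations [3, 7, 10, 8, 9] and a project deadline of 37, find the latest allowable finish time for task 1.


LF(activity 1) = deadline - sum of successor durations
Successors: activities 2 through 5 with durations [7, 10, 8, 9]
Sum of successor durations = 34
LF = 37 - 34 = 3

3


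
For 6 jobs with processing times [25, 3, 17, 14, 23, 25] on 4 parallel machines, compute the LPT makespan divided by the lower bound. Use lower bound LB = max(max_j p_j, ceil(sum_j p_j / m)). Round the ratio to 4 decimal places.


LPT order: [25, 25, 23, 17, 14, 3]
Machine loads after assignment: [25, 25, 26, 31]
LPT makespan = 31
Lower bound = max(max_job, ceil(total/4)) = max(25, 27) = 27
Ratio = 31 / 27 = 1.1481

1.1481


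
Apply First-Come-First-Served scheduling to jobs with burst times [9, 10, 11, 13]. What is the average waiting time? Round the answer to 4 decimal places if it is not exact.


FCFS order (as given): [9, 10, 11, 13]
Waiting times:
  Job 1: wait = 0
  Job 2: wait = 9
  Job 3: wait = 19
  Job 4: wait = 30
Sum of waiting times = 58
Average waiting time = 58/4 = 14.5

14.5


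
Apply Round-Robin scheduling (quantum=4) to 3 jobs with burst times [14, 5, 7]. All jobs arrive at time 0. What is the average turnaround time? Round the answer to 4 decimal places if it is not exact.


Time quantum = 4
Execution trace:
  J1 runs 4 units, time = 4
  J2 runs 4 units, time = 8
  J3 runs 4 units, time = 12
  J1 runs 4 units, time = 16
  J2 runs 1 units, time = 17
  J3 runs 3 units, time = 20
  J1 runs 4 units, time = 24
  J1 runs 2 units, time = 26
Finish times: [26, 17, 20]
Average turnaround = 63/3 = 21.0

21.0


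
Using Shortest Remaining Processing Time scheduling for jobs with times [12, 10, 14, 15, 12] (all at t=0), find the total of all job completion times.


Since all jobs arrive at t=0, SRPT equals SPT ordering.
SPT order: [10, 12, 12, 14, 15]
Completion times:
  Job 1: p=10, C=10
  Job 2: p=12, C=22
  Job 3: p=12, C=34
  Job 4: p=14, C=48
  Job 5: p=15, C=63
Total completion time = 10 + 22 + 34 + 48 + 63 = 177

177


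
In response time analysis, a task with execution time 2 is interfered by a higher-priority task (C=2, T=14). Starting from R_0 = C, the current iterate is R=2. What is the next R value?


R_next = C + ceil(R_prev / T_hp) * C_hp
ceil(2 / 14) = ceil(0.1429) = 1
Interference = 1 * 2 = 2
R_next = 2 + 2 = 4

4


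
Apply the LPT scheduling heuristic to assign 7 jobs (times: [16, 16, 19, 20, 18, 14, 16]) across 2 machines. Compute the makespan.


Sort jobs in decreasing order (LPT): [20, 19, 18, 16, 16, 16, 14]
Assign each job to the least loaded machine:
  Machine 1: jobs [20, 16, 16, 14], load = 66
  Machine 2: jobs [19, 18, 16], load = 53
Makespan = max load = 66

66


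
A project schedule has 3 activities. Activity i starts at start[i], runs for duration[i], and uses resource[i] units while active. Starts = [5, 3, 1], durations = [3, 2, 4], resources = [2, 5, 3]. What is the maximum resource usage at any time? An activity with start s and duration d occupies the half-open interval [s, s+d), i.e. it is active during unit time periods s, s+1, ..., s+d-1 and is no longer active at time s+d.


Each activity i is active on [start_i, start_i + duration_i).
Compute total resource usage per time slot:
  t=0: active resources = [], total = 0
  t=1: active resources = [3], total = 3
  t=2: active resources = [3], total = 3
  t=3: active resources = [5, 3], total = 8
  t=4: active resources = [5, 3], total = 8
  t=5: active resources = [2], total = 2
  t=6: active resources = [2], total = 2
  t=7: active resources = [2], total = 2
Peak resource demand = 8

8


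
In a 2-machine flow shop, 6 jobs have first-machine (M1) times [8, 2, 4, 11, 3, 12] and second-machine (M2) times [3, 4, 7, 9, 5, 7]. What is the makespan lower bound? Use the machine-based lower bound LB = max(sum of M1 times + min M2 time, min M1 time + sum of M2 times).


LB1 = sum(M1 times) + min(M2 times) = 40 + 3 = 43
LB2 = min(M1 times) + sum(M2 times) = 2 + 35 = 37
Lower bound = max(LB1, LB2) = max(43, 37) = 43

43


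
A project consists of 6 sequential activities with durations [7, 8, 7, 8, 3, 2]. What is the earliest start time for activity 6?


Activity 6 starts after activities 1 through 5 complete.
Predecessor durations: [7, 8, 7, 8, 3]
ES = 7 + 8 + 7 + 8 + 3 = 33

33


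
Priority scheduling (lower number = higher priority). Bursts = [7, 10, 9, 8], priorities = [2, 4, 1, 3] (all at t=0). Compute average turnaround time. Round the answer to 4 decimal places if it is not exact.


Sort by priority (ascending = highest first):
Order: [(1, 9), (2, 7), (3, 8), (4, 10)]
Completion times:
  Priority 1, burst=9, C=9
  Priority 2, burst=7, C=16
  Priority 3, burst=8, C=24
  Priority 4, burst=10, C=34
Average turnaround = 83/4 = 20.75

20.75


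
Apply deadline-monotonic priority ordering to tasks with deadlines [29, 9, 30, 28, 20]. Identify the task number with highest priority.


Sort tasks by relative deadline (ascending):
  Task 2: deadline = 9
  Task 5: deadline = 20
  Task 4: deadline = 28
  Task 1: deadline = 29
  Task 3: deadline = 30
Priority order (highest first): [2, 5, 4, 1, 3]
Highest priority task = 2

2


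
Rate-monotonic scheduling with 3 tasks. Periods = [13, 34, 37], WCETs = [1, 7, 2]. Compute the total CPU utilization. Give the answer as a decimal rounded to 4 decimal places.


Compute individual utilizations (exact fractions):
  Task 1: C/T = 1/13 (approx. 0.0769)
  Task 2: C/T = 7/34 (approx. 0.2059)
  Task 3: C/T = 2/37 (approx. 0.0541)
Total utilization U = 1/13 + 7/34 + 2/37 = 5509/16354
Rounded to 4 decimal places: U = 0.3369
RM (Liu & Layland) bound for 3 tasks = 0.779763; compare with U = 5509/16354 (approx. 0.336859)
U <= bound, so schedulable by RM sufficient condition.

0.3369


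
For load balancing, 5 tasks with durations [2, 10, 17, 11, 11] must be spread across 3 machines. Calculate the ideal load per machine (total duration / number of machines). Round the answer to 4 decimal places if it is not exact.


Total processing time = 2 + 10 + 17 + 11 + 11 = 51
Number of machines = 3
Ideal balanced load = 51 / 3 = 17.0

17.0


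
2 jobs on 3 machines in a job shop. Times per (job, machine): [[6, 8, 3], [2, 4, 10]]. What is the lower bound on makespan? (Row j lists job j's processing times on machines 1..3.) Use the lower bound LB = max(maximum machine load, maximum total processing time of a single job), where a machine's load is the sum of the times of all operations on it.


Machine loads:
  Machine 1: 6 + 2 = 8
  Machine 2: 8 + 4 = 12
  Machine 3: 3 + 10 = 13
Max machine load = 13
Job totals:
  Job 1: 17
  Job 2: 16
Max job total = 17
Lower bound = max(13, 17) = 17

17


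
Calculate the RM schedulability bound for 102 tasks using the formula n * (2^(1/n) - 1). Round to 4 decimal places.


Compute 2^(1/102) = 1.0068187028
Subtract 1: 1.0068187028 - 1 = 0.0068187028
Multiply by n: 102 * 0.0068187028 = 0.6955076856
Round to 4 dp: 0.6955

0.6955


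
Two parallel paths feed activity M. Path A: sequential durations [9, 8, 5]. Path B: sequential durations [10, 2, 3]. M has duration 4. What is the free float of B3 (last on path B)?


ES(B3) = sum of predecessors on chain B = 12
EF(B3) = ES + duration = 12 + 3 = 15
Successor of B3 is M. ES(M) = max(sum(A), sum(B)) = max(22, 15) = 22
Free float = ES(successor) - EF(current) = 22 - 15 = 7

7


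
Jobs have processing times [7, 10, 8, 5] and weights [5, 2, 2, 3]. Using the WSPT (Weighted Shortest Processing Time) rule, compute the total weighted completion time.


Compute p/w ratios and sort ascending (WSPT): [(7, 5), (5, 3), (8, 2), (10, 2)]
Compute weighted completion times:
  Job (p=7,w=5): C=7, w*C=5*7=35
  Job (p=5,w=3): C=12, w*C=3*12=36
  Job (p=8,w=2): C=20, w*C=2*20=40
  Job (p=10,w=2): C=30, w*C=2*30=60
Total weighted completion time = 171

171


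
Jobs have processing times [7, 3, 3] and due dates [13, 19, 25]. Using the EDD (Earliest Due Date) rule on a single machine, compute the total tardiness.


Sort by due date (EDD order): [(7, 13), (3, 19), (3, 25)]
Compute completion times and tardiness:
  Job 1: p=7, d=13, C=7, tardiness=max(0,7-13)=0
  Job 2: p=3, d=19, C=10, tardiness=max(0,10-19)=0
  Job 3: p=3, d=25, C=13, tardiness=max(0,13-25)=0
Total tardiness = 0

0


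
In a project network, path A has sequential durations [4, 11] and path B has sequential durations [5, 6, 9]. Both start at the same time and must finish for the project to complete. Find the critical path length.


Path A total = 4 + 11 = 15
Path B total = 5 + 6 + 9 = 20
Critical path = longest path = max(15, 20) = 20

20


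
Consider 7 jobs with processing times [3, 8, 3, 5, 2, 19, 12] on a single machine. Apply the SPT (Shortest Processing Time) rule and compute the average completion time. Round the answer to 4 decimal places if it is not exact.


Sort jobs by processing time (SPT order): [2, 3, 3, 5, 8, 12, 19]
Compute completion times sequentially:
  Job 1: processing = 2, completes at 2
  Job 2: processing = 3, completes at 5
  Job 3: processing = 3, completes at 8
  Job 4: processing = 5, completes at 13
  Job 5: processing = 8, completes at 21
  Job 6: processing = 12, completes at 33
  Job 7: processing = 19, completes at 52
Sum of completion times = 134
Average completion time = 134/7 = 19.1429

19.1429


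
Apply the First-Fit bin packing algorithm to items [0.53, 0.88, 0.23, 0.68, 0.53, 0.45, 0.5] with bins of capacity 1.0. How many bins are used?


Place items sequentially using First-Fit:
  Item 0.53 -> new Bin 1
  Item 0.88 -> new Bin 2
  Item 0.23 -> Bin 1 (now 0.76)
  Item 0.68 -> new Bin 3
  Item 0.53 -> new Bin 4
  Item 0.45 -> Bin 4 (now 0.98)
  Item 0.5 -> new Bin 5
Total bins used = 5

5


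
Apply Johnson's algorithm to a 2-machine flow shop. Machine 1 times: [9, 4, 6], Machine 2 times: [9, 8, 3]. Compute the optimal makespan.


Apply Johnson's rule:
  Group 1 (a <= b): [(2, 4, 8), (1, 9, 9)]
  Group 2 (a > b): [(3, 6, 3)]
Optimal job order: [2, 1, 3]
Schedule:
  Job 2: M1 done at 4, M2 done at 12
  Job 1: M1 done at 13, M2 done at 22
  Job 3: M1 done at 19, M2 done at 25
Makespan = 25

25


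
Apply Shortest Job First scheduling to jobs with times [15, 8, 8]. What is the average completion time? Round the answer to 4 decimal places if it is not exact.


SJF order (ascending): [8, 8, 15]
Completion times:
  Job 1: burst=8, C=8
  Job 2: burst=8, C=16
  Job 3: burst=15, C=31
Average completion = 55/3 = 18.3333

18.3333


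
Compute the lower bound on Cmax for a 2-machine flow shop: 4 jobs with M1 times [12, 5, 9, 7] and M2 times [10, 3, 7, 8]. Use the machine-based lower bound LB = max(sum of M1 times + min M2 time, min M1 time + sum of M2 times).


LB1 = sum(M1 times) + min(M2 times) = 33 + 3 = 36
LB2 = min(M1 times) + sum(M2 times) = 5 + 28 = 33
Lower bound = max(LB1, LB2) = max(36, 33) = 36

36


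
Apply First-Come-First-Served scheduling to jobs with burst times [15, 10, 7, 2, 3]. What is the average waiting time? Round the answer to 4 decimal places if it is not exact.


FCFS order (as given): [15, 10, 7, 2, 3]
Waiting times:
  Job 1: wait = 0
  Job 2: wait = 15
  Job 3: wait = 25
  Job 4: wait = 32
  Job 5: wait = 34
Sum of waiting times = 106
Average waiting time = 106/5 = 21.2

21.2


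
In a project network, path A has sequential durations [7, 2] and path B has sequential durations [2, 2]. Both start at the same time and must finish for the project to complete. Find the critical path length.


Path A total = 7 + 2 = 9
Path B total = 2 + 2 = 4
Critical path = longest path = max(9, 4) = 9

9


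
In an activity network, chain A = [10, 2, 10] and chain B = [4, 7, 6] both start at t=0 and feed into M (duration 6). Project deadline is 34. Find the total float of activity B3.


Forward pass: ES(B3) = sum of predecessors on chain B = 11
EF = ES + duration = 11 + 6 = 17
Backward pass: LF(M) = deadline = 34; LS(M) = 34 - 6 = 28
LF(B3) = LS(M) - sum(successors on chain B) = 28 - 0 = 28
LS = LF - duration = 28 - 6 = 22
Total float = LS - ES = 22 - 11 = 11

11


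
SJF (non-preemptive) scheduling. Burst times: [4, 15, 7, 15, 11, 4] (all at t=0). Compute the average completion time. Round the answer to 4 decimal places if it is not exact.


SJF order (ascending): [4, 4, 7, 11, 15, 15]
Completion times:
  Job 1: burst=4, C=4
  Job 2: burst=4, C=8
  Job 3: burst=7, C=15
  Job 4: burst=11, C=26
  Job 5: burst=15, C=41
  Job 6: burst=15, C=56
Average completion = 150/6 = 25.0

25.0


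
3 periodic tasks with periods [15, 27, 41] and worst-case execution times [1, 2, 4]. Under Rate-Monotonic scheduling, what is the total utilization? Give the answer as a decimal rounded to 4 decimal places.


Compute individual utilizations (exact fractions):
  Task 1: C/T = 1/15 (approx. 0.0667)
  Task 2: C/T = 2/27 (approx. 0.0741)
  Task 3: C/T = 4/41 (approx. 0.0976)
Total utilization U = 1/15 + 2/27 + 4/41 = 1319/5535
Rounded to 4 decimal places: U = 0.2383
RM (Liu & Layland) bound for 3 tasks = 0.779763; compare with U = 1319/5535 (approx. 0.238302)
U <= bound, so schedulable by RM sufficient condition.

0.2383
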